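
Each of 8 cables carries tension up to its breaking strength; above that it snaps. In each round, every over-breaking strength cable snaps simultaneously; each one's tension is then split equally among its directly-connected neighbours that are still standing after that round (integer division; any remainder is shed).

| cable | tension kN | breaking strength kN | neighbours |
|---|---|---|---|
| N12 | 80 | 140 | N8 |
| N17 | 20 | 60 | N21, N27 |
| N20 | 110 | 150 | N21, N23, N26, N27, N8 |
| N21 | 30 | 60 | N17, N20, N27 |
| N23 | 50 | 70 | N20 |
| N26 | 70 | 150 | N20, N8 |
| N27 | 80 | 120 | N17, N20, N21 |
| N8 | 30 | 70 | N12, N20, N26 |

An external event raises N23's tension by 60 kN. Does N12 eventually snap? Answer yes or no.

no

Round 1 — N23 at 110 > 70. N23 snaps.
  N23 sheds 110 kN to N20: 110 each.
    N20: 110+110 = 220 > 150
Round 2 — N20 snaps.
  N20 sheds 220 kN to N21, N26, N27, N8: 55 each.
    N21: 30+55 = 85 > 60
    N26: 70+55 = 125 ≤ 150
    N27: 80+55 = 135 > 120
    N8: 30+55 = 85 > 70
Round 3 — N21, N27, N8 snap.
  N21 sheds 85 kN to N17: 85 each.
    N17: 20+85 = 105 > 60
  N27 sheds 135 kN to N17: 135 each.
    N17: 105+135 = 240 > 60
  N8 sheds 85 kN to N12, N26: 42 each (1 lost).
    N12: 80+42 = 122 ≤ 140
    N26: 125+42 = 167 > 150
Round 4 — N17, N26 snap.
  N17 sheds 240 kN: no online neighbours, lost.
  N26 sheds 167 kN: no online neighbours, lost.
No further breaks.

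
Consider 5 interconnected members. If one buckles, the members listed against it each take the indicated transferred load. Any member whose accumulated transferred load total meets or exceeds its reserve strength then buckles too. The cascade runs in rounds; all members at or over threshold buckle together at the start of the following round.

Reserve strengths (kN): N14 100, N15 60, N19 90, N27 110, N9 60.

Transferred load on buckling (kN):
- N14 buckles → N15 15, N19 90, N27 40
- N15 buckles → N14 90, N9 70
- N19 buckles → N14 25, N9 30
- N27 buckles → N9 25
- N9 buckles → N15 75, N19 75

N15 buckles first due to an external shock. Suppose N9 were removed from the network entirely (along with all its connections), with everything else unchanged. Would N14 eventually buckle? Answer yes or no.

With N9 removed:
Round 1 — N15 buckles (initial).
  N14: +90 → 90 < 100
No further bucklings.

no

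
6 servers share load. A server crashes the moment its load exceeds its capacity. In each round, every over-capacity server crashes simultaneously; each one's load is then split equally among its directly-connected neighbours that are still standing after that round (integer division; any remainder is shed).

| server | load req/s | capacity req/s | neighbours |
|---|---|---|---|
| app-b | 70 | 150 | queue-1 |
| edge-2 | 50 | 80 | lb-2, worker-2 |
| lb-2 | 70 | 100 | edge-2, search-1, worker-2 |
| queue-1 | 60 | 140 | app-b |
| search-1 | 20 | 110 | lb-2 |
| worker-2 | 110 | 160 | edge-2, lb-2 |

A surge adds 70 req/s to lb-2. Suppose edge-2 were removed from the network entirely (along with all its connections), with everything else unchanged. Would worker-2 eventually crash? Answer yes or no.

With edge-2 removed:
Round 1 — lb-2 at 140 > 100. lb-2 crashes.
  lb-2 sheds 140 req/s to search-1, worker-2: 70 each.
    search-1: 20+70 = 90 ≤ 110
    worker-2: 110+70 = 180 > 160
Round 2 — worker-2 crashes.
  worker-2 sheds 180 req/s: no online neighbours, lost.
No further crashes.

yes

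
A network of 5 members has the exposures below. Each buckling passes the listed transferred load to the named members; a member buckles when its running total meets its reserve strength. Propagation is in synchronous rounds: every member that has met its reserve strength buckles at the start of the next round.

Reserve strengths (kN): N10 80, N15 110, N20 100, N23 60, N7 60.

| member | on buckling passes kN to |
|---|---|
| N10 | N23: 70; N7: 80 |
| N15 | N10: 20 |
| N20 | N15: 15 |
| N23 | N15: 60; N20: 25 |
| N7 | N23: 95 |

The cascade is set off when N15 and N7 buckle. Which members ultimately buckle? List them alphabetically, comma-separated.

Round 1 — N15, N7 buckle (initial).
  N10: +20 → 20 < 80
  N23: +95 → 95 ≥ 60
Round 2 — N23 buckles.
  N20: +25 → 25 < 100
No further bucklings.

N15, N23, N7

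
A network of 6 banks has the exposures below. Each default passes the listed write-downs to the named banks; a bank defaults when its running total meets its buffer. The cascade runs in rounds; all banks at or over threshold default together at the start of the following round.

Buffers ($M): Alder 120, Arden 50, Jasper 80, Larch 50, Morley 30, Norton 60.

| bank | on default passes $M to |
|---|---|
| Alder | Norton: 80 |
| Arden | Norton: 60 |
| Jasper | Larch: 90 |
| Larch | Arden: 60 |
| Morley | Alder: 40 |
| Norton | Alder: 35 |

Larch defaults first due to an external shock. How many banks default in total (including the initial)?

Round 1 — Larch defaults (initial).
  Arden: +60 → 60 ≥ 50
Round 2 — Arden defaults.
  Norton: +60 → 60 ≥ 60
Round 3 — Norton defaults.
  Alder: +35 → 35 < 120
No further defaults.

3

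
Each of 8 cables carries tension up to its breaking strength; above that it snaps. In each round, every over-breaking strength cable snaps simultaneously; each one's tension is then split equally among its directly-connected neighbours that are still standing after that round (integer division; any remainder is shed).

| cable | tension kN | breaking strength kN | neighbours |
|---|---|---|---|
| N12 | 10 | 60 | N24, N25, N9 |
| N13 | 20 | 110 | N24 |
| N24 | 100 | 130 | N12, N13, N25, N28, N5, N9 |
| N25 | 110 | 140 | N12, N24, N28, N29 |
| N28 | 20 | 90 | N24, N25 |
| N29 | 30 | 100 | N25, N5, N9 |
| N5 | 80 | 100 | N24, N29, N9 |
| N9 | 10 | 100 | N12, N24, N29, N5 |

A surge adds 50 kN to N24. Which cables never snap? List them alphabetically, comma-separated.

N12, N13, N25, N28, N29, N9

Round 1 — N24 at 150 > 130. N24 snaps.
  N24 sheds 150 kN to N12, N13, N25, N28, N5, N9: 25 each.
    N12: 10+25 = 35 ≤ 60
    N13: 20+25 = 45 ≤ 110
    N25: 110+25 = 135 ≤ 140
    N28: 20+25 = 45 ≤ 90
    N5: 80+25 = 105 > 100
    N9: 10+25 = 35 ≤ 100
Round 2 — N5 snaps.
  N5 sheds 105 kN to N29, N9: 52 each (1 lost).
    N29: 30+52 = 82 ≤ 100
    N9: 35+52 = 87 ≤ 100
No further breaks.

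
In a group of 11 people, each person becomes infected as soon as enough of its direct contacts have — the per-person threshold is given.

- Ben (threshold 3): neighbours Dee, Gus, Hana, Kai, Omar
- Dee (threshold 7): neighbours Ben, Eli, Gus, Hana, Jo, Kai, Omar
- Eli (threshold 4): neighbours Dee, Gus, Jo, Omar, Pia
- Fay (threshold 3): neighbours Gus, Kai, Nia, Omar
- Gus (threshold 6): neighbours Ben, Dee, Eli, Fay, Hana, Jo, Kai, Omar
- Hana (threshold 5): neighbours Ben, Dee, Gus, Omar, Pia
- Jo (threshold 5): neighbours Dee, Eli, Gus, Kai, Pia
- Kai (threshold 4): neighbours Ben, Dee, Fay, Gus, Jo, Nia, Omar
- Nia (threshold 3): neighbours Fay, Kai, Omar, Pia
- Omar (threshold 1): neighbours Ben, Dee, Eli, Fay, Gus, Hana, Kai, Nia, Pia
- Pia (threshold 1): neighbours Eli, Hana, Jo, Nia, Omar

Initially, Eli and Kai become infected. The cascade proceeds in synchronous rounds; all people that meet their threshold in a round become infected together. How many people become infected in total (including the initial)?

Round 1 — Eli, Kai become infected (initial).
Round 2 — checking thresholds:
  Ben: 1 of 5 neighbours < 3, below threshold.
  Dee: 2 of 7 neighbours < 7, below threshold.
  Fay: 1 of 4 neighbours < 3, below threshold.
  Gus: 2 of 8 neighbours < 6, below threshold.
  Jo: 2 of 5 neighbours < 5, below threshold.
  Nia: 1 of 4 neighbours < 3, below threshold.
  Omar: 2 of 9 neighbours ≥ 1, becomes infected.
  Pia: 1 of 5 neighbours ≥ 1, becomes infected.
Round 3 — checking thresholds:
  Ben: 2 of 5 neighbours < 3, below threshold.
  Dee: 3 of 7 neighbours < 7, below threshold.
  Fay: 2 of 4 neighbours < 3, below threshold.
  Gus: 3 of 8 neighbours < 6, below threshold.
  Hana: 2 of 5 neighbours < 5, below threshold.
  Jo: 3 of 5 neighbours < 5, below threshold.
  Nia: 3 of 4 neighbours ≥ 3, becomes infected.
Round 4 — checking thresholds:
  Ben: 2 of 5 neighbours < 3, below threshold.
  Dee: 3 of 7 neighbours < 7, below threshold.
  Fay: 3 of 4 neighbours ≥ 3, becomes infected.
  Gus: 3 of 8 neighbours < 6, below threshold.
  Hana: 2 of 5 neighbours < 5, below threshold.
  Jo: 3 of 5 neighbours < 5, below threshold.
Round 5 — no new infections; cascade stops.

6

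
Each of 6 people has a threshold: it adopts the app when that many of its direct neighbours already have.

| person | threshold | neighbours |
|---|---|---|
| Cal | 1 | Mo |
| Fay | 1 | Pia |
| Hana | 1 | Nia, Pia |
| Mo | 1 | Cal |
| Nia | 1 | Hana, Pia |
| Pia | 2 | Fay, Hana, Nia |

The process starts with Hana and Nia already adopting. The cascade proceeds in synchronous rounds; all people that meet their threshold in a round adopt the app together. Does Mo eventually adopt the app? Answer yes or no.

Round 1 — Hana, Nia adopt the app (initial).
Round 2 — checking thresholds:
  Pia: 2 of 3 neighbours ≥ 2, adopts the app.
Round 3 — checking thresholds:
  Fay: 1 of 1 neighbours ≥ 1, adopts the app.
Round 4 — no new adoptions; cascade stops.

no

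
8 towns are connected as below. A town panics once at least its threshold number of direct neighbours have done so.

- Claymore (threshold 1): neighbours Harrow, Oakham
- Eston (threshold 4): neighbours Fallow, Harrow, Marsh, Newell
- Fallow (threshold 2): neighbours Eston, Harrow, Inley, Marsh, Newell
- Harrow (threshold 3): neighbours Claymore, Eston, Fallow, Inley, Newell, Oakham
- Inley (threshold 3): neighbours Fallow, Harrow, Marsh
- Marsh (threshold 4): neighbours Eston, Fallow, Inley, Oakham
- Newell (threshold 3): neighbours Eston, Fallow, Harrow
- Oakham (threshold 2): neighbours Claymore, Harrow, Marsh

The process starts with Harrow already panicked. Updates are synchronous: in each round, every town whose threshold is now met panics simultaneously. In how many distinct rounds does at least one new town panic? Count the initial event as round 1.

Round 1 — Harrow panics (initial).
Round 2 — checking thresholds:
  Claymore: 1 of 2 neighbours ≥ 1, panics.
  Eston: 1 of 4 neighbours < 4, holds.
  Fallow: 1 of 5 neighbours < 2, holds.
  Inley: 1 of 3 neighbours < 3, holds.
  Newell: 1 of 3 neighbours < 3, holds.
  Oakham: 1 of 3 neighbours < 2, holds.
Round 3 — checking thresholds:
  Eston: 1 of 4 neighbours < 4, holds.
  Fallow: 1 of 5 neighbours < 2, holds.
  Inley: 1 of 3 neighbours < 3, holds.
  Newell: 1 of 3 neighbours < 3, holds.
  Oakham: 2 of 3 neighbours ≥ 2, panics.
Round 4 — no new panics; cascade stops.

3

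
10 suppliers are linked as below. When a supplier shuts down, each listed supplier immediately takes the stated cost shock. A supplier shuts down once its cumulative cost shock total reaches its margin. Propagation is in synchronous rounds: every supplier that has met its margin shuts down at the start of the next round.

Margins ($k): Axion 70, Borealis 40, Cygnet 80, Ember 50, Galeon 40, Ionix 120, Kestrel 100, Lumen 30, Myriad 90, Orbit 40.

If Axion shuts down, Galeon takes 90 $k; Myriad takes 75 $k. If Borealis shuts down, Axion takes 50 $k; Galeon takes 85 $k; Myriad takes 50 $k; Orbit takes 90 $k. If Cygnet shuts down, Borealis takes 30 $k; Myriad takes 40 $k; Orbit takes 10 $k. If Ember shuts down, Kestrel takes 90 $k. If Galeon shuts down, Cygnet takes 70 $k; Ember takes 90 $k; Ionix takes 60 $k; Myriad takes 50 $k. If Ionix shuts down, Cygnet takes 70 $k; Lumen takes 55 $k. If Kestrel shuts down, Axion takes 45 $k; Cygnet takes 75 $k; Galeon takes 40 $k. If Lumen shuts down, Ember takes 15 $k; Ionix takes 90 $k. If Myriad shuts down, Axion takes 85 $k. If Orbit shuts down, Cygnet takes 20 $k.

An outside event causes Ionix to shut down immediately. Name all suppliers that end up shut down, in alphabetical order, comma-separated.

Ionix, Lumen

Round 1 — Ionix shuts down (initial).
  Cygnet: +70 → 70 < 80
  Lumen: +55 → 55 ≥ 30
Round 2 — Lumen shuts down.
  Ember: +15 → 15 < 50
No further shutdowns.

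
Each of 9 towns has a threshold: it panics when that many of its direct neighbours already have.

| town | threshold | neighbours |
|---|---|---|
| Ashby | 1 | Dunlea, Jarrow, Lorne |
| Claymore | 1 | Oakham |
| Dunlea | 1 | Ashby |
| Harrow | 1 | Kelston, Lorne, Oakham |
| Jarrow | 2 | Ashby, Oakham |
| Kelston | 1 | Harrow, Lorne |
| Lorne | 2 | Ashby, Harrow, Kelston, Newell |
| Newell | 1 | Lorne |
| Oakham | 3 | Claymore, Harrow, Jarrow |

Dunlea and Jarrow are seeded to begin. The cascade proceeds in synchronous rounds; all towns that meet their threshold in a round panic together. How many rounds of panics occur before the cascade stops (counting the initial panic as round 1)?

2

Round 1 — Dunlea, Jarrow panic (initial).
Round 2 — checking thresholds:
  Ashby: 2 of 3 neighbours ≥ 1, panics.
  Oakham: 1 of 3 neighbours < 3, not yet.
Round 3 — no new panics; cascade stops.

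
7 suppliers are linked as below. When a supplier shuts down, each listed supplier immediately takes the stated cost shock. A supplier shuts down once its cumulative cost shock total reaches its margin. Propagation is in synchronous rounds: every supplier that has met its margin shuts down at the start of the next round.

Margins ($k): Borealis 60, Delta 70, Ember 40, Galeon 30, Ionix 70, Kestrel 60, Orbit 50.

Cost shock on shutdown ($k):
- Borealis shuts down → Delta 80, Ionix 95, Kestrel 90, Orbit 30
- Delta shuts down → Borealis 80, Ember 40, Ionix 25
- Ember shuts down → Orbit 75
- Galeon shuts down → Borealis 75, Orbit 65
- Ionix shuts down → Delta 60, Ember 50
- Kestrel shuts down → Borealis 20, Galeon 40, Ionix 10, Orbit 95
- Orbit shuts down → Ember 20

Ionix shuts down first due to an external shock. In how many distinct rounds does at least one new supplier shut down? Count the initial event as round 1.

3

Round 1 — Ionix shuts down (initial).
  Delta: +60 → 60 < 70
  Ember: +50 → 50 ≥ 40
Round 2 — Ember shuts down.
  Orbit: +75 → 75 ≥ 50
Round 3 — Orbit shuts down.
No further shutdowns.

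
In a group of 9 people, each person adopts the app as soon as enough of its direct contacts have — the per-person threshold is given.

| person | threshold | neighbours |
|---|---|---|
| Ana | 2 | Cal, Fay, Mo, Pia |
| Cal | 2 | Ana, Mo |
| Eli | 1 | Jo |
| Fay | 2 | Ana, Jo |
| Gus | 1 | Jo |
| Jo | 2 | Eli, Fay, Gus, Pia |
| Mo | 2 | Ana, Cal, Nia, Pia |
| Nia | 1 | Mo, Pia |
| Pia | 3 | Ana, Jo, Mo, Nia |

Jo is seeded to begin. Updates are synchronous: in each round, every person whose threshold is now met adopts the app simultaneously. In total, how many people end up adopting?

3

Round 1 — Jo adopts the app (initial).
Round 2 — checking thresholds:
  Eli: 1 of 1 neighbours ≥ 1, adopts the app.
  Fay: 1 of 2 neighbours < 2, not yet.
  Gus: 1 of 1 neighbours ≥ 1, adopts the app.
  Pia: 1 of 4 neighbours < 3, not yet.
Round 3 — no new adoptions; cascade stops.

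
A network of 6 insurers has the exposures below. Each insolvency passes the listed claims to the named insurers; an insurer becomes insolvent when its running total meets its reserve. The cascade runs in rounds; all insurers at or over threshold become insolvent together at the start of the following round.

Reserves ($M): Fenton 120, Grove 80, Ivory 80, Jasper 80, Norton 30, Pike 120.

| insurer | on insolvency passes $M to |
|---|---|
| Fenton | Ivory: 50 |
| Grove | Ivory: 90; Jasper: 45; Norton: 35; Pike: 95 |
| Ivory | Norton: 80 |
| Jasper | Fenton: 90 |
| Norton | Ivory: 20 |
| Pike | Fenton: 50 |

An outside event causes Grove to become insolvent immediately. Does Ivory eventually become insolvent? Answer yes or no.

Round 1 — Grove becomes insolvent (initial).
  Ivory: +90 → 90 ≥ 80
  Jasper: +45 → 45 < 80
  Norton: +35 → 35 ≥ 30
  Pike: +95 → 95 < 120
Round 2 — Ivory, Norton become insolvent.
No further insolvencies.

yes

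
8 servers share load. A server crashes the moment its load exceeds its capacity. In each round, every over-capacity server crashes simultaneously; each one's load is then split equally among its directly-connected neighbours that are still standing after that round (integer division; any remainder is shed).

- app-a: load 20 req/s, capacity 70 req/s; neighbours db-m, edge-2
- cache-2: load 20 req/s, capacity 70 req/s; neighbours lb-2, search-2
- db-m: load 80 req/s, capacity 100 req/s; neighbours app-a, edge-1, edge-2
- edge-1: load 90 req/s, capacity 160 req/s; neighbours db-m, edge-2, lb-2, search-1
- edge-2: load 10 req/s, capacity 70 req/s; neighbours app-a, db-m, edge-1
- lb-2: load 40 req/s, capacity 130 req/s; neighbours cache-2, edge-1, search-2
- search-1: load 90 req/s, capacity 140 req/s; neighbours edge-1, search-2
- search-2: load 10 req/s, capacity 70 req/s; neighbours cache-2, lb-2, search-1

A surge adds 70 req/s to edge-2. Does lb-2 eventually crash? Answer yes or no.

Round 1 — edge-2 at 80 > 70. edge-2 crashes.
  edge-2 sheds 80 req/s to app-a, db-m, edge-1: 26 each (2 lost).
    app-a: 20+26 = 46 ≤ 70
    db-m: 80+26 = 106 > 100
    edge-1: 90+26 = 116 ≤ 160
Round 2 — db-m crashes.
  db-m sheds 106 req/s to app-a, edge-1: 53 each.
    app-a: 46+53 = 99 > 70
    edge-1: 116+53 = 169 > 160
Round 3 — app-a, edge-1 crash.
  app-a sheds 99 req/s: no online neighbours, lost.
  edge-1 sheds 169 req/s to lb-2, search-1: 84 each (1 lost).
    lb-2: 40+84 = 124 ≤ 130
    search-1: 90+84 = 174 > 140
Round 4 — search-1 crashes.
  search-1 sheds 174 req/s to search-2: 174 each.
    search-2: 10+174 = 184 > 70
Round 5 — search-2 crashes.
  search-2 sheds 184 req/s to cache-2, lb-2: 92 each.
    cache-2: 20+92 = 112 > 70
    lb-2: 124+92 = 216 > 130
Round 6 — cache-2, lb-2 crash.
  cache-2 sheds 112 req/s: no online neighbours, lost.
  lb-2 sheds 216 req/s: no online neighbours, lost.
No further crashes.

yes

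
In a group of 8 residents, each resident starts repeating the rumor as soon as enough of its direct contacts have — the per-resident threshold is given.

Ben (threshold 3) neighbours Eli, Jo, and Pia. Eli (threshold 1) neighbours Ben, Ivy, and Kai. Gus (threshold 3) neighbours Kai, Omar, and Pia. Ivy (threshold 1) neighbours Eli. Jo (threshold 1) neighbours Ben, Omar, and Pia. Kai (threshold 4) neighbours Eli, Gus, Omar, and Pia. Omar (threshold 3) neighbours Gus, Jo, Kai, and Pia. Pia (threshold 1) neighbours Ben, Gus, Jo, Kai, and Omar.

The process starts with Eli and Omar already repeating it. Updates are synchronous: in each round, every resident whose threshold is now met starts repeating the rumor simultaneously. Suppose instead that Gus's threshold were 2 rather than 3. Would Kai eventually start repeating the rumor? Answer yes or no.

yes

With Gus's threshold at 2:
Round 1 — Eli, Omar start repeating the rumor (initial).
Round 2 — checking thresholds:
  Ben: 1 of 3 neighbours < 3, not yet.
  Gus: 1 of 3 neighbours < 2, not yet.
  Ivy: 1 of 1 neighbours ≥ 1, starts repeating the rumor.
  Jo: 1 of 3 neighbours ≥ 1, starts repeating the rumor.
  Kai: 2 of 4 neighbours < 4, not yet.
  Pia: 1 of 5 neighbours ≥ 1, starts repeating the rumor.
Round 3 — checking thresholds:
  Ben: 3 of 3 neighbours ≥ 3, starts repeating the rumor.
  Gus: 2 of 3 neighbours ≥ 2, starts repeating the rumor.
  Kai: 3 of 4 neighbours < 4, not yet.
Round 4 — checking thresholds:
  Kai: 4 of 4 neighbours ≥ 4, starts repeating the rumor.
Round 5 — no new spreads; cascade stops.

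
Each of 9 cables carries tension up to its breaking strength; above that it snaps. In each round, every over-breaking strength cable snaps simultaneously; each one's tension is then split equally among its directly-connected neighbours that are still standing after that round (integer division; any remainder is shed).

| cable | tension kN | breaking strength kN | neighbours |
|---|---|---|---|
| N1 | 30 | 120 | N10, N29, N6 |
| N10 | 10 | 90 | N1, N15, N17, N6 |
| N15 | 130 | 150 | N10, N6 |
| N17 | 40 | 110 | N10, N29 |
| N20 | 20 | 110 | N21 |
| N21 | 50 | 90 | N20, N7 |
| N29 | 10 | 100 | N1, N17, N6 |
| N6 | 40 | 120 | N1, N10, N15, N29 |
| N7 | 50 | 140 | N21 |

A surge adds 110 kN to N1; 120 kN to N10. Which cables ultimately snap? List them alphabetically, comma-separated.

N1, N10, N15, N17, N29, N6

Round 1 — N1 at 140 > 120; N10 at 130 > 90. N1, N10 snap.
  N1 sheds 140 kN to N29, N6: 70 each.
    N29: 10+70 = 80 ≤ 100
    N6: 40+70 = 110 ≤ 120
  N10 sheds 130 kN to N15, N17, N6: 43 each (1 lost).
    N15: 130+43 = 173 > 150
    N17: 40+43 = 83 ≤ 110
    N6: 110+43 = 153 > 120
Round 2 — N15, N6 snap.
  N15 sheds 173 kN: no online neighbours, lost.
  N6 sheds 153 kN to N29: 153 each.
    N29: 80+153 = 233 > 100
Round 3 — N29 snaps.
  N29 sheds 233 kN to N17: 233 each.
    N17: 83+233 = 316 > 110
Round 4 — N17 snaps.
  N17 sheds 316 kN: no online neighbours, lost.
No further breaks.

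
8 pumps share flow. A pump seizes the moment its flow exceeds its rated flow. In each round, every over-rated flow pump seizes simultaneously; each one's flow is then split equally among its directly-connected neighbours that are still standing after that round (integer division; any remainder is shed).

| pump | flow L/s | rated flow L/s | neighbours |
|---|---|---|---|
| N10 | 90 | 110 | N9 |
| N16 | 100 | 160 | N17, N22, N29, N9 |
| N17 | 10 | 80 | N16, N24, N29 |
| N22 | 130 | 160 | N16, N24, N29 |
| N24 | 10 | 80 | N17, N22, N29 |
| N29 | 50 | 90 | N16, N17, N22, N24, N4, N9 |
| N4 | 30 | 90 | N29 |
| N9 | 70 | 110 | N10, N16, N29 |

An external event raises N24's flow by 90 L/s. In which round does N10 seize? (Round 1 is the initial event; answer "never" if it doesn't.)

Round 1 — N24 at 100 > 80. N24 seizes.
  N24 sheds 100 L/s to N17, N22, N29: 33 each (1 lost).
    N17: 10+33 = 43 ≤ 80
    N22: 130+33 = 163 > 160
    N29: 50+33 = 83 ≤ 90
Round 2 — N22 seizes.
  N22 sheds 163 L/s to N16, N29: 81 each (1 lost).
    N16: 100+81 = 181 > 160
    N29: 83+81 = 164 > 90
Round 3 — N16, N29 seize.
  N16 sheds 181 L/s to N17, N9: 90 each (1 lost).
    N17: 43+90 = 133 > 80
    N9: 70+90 = 160 > 110
  N29 sheds 164 L/s to N17, N4, N9: 54 each (2 lost).
    N17: 133+54 = 187 > 80
    N4: 30+54 = 84 ≤ 90
    N9: 160+54 = 214 > 110
Round 4 — N17, N9 seize.
  N17 sheds 187 L/s: no online neighbours, lost.
  N9 sheds 214 L/s to N10: 214 each.
    N10: 90+214 = 304 > 110
Round 5 — N10 seizes.
  N10 sheds 304 L/s: no online neighbours, lost.
No further seizures.

5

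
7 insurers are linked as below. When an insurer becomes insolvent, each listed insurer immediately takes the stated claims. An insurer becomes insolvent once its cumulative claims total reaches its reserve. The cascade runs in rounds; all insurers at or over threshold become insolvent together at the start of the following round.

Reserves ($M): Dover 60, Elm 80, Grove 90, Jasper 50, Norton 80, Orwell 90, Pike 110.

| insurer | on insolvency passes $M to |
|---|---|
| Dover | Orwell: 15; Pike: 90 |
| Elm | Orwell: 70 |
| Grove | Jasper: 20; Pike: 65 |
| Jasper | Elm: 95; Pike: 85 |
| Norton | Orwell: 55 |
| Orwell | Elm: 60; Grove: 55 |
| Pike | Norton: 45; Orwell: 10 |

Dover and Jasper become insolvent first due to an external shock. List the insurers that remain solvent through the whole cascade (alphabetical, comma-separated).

Round 1 — Dover, Jasper become insolvent (initial).
  Elm: +95 → 95 ≥ 80
  Orwell: +15 → 15 < 90
  Pike: +90+85 → 175 ≥ 110
Round 2 — Elm, Pike become insolvent.
  Norton: +45 → 45 < 80
  Orwell: +70+10 → 95 ≥ 90
Round 3 — Orwell becomes insolvent.
  Grove: +55 → 55 < 90
No further insolvencies.

Grove, Norton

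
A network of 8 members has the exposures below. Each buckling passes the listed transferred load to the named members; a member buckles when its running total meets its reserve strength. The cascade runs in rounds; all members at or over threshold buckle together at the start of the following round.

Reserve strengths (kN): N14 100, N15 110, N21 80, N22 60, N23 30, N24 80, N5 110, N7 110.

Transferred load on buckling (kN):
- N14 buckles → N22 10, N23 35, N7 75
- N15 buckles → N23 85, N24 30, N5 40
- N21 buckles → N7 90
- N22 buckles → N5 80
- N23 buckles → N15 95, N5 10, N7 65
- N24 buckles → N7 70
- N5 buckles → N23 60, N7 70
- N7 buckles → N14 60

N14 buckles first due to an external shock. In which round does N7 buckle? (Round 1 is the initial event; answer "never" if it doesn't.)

3

Round 1 — N14 buckles (initial).
  N22: +10 → 10 < 60
  N23: +35 → 35 ≥ 30
  N7: +75 → 75 < 110
Round 2 — N23 buckles.
  N15: +95 → 95 < 110
  N5: +10 → 10 < 110
  N7: +65 → 140 ≥ 110
Round 3 — N7 buckles.
No further bucklings.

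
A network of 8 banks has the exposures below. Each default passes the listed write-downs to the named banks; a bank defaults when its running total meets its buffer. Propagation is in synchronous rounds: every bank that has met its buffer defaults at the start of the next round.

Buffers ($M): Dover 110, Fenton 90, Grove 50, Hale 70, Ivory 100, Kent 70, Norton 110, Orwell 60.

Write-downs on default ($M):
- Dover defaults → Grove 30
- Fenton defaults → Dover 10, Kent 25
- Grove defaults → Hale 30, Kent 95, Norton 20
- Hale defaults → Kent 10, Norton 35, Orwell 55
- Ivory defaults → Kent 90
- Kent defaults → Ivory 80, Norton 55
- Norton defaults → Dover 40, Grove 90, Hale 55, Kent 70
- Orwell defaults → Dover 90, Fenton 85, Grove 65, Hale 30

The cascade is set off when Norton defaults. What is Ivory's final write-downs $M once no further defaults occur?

80

Round 1 — Norton defaults (initial).
  Dover: +40 → 40 < 110
  Grove: +90 → 90 ≥ 50
  Hale: +55 → 55 < 70
  Kent: +70 → 70 ≥ 70
Round 2 — Grove, Kent default.
  Hale: +30 → 85 ≥ 70
  Ivory: +80 → 80 < 100
Round 3 — Hale defaults.
  Orwell: +55 → 55 < 60
No further defaults.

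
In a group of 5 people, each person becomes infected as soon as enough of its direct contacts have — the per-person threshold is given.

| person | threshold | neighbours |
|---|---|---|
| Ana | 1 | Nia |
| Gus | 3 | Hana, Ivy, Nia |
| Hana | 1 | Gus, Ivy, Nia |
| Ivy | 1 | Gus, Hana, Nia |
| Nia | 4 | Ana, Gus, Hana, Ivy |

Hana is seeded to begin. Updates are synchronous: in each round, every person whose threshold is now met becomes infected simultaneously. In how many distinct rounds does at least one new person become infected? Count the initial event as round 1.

2

Round 1 — Hana becomes infected (initial).
Round 2 — checking thresholds:
  Gus: 1 of 3 neighbours < 3, below threshold.
  Ivy: 1 of 3 neighbours ≥ 1, becomes infected.
  Nia: 1 of 4 neighbours < 4, below threshold.
Round 3 — no new infections; cascade stops.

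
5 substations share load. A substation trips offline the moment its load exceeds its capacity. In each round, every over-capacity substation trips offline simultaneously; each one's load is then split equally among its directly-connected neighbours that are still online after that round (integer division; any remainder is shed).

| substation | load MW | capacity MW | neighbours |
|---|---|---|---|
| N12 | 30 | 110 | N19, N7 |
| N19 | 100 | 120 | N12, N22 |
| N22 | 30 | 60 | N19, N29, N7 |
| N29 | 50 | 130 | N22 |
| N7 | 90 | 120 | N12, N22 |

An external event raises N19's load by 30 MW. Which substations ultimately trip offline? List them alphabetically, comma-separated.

N12, N19, N22, N7

Round 1 — N19 at 130 > 120. N19 trips offline.
  N19 sheds 130 MW to N12, N22: 65 each.
    N12: 30+65 = 95 ≤ 110
    N22: 30+65 = 95 > 60
Round 2 — N22 trips offline.
  N22 sheds 95 MW to N29, N7: 47 each (1 lost).
    N29: 50+47 = 97 ≤ 130
    N7: 90+47 = 137 > 120
Round 3 — N7 trips offline.
  N7 sheds 137 MW to N12: 137 each.
    N12: 95+137 = 232 > 110
Round 4 — N12 trips offline.
  N12 sheds 232 MW: no online neighbours, lost.
No further trips.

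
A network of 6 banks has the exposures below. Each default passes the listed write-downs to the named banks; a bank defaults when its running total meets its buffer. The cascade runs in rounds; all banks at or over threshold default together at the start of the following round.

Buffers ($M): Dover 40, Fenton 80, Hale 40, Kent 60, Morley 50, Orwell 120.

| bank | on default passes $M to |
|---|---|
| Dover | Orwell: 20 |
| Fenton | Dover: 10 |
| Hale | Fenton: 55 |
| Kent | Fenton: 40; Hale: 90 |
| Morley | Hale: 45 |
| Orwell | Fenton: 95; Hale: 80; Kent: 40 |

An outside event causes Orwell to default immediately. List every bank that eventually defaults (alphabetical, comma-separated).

Fenton, Hale, Orwell

Round 1 — Orwell defaults (initial).
  Fenton: +95 → 95 ≥ 80
  Hale: +80 → 80 ≥ 40
  Kent: +40 → 40 < 60
Round 2 — Fenton, Hale default.
  Dover: +10 → 10 < 40
No further defaults.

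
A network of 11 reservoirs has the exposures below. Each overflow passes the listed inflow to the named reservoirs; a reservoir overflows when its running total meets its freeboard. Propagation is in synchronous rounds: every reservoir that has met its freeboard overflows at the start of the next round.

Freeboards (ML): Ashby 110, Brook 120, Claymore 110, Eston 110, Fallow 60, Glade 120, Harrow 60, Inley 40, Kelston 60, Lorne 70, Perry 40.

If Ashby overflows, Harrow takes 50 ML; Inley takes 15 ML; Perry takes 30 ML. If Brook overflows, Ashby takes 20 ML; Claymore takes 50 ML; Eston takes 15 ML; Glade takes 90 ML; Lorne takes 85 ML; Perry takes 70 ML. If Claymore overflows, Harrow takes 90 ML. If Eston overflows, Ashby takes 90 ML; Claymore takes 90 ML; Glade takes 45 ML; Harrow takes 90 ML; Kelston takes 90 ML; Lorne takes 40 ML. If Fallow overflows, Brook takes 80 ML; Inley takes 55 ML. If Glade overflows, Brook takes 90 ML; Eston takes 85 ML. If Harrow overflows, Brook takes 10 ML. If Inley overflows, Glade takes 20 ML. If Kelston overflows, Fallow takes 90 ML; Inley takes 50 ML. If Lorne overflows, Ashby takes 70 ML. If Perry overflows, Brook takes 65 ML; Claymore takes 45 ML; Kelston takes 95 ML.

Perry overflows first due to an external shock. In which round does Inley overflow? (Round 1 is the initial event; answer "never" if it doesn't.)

Round 1 — Perry overflows (initial).
  Brook: +65 → 65 < 120
  Claymore: +45 → 45 < 110
  Kelston: +95 → 95 ≥ 60
Round 2 — Kelston overflows.
  Fallow: +90 → 90 ≥ 60
  Inley: +50 → 50 ≥ 40
Round 3 — Fallow, Inley overflow.
  Brook: +80 → 145 ≥ 120
  Glade: +20 → 20 < 120
Round 4 — Brook overflows.
  Ashby: +20 → 20 < 110
  Claymore: +50 → 95 < 110
  Eston: +15 → 15 < 110
  Glade: +90 → 110 < 120
  Lorne: +85 → 85 ≥ 70
Round 5 — Lorne overflows.
  Ashby: +70 → 90 < 110
No further overflows.

3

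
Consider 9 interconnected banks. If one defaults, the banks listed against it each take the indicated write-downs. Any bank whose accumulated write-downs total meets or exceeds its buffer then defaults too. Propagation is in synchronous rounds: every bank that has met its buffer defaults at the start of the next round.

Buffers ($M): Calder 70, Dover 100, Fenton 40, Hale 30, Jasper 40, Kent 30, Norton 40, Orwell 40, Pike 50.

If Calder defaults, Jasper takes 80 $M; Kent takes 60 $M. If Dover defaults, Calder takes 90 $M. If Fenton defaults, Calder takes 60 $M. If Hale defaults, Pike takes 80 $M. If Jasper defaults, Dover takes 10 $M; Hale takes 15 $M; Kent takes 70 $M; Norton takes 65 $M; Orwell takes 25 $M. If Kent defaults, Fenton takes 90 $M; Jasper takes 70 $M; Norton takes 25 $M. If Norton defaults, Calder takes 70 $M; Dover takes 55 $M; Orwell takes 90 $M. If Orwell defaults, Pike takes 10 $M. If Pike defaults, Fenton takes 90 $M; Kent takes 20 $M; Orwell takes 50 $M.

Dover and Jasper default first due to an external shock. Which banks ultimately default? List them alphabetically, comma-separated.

Round 1 — Dover, Jasper default (initial).
  Calder: +90 → 90 ≥ 70
  Hale: +15 → 15 < 30
  Kent: +70 → 70 ≥ 30
  Norton: +65 → 65 ≥ 40
  Orwell: +25 → 25 < 40
Round 2 — Calder, Kent, Norton default.
  Fenton: +90 → 90 ≥ 40
  Orwell: +90 → 115 ≥ 40
Round 3 — Fenton, Orwell default.
  Pike: +10 → 10 < 50
No further defaults.

Calder, Dover, Fenton, Jasper, Kent, Norton, Orwell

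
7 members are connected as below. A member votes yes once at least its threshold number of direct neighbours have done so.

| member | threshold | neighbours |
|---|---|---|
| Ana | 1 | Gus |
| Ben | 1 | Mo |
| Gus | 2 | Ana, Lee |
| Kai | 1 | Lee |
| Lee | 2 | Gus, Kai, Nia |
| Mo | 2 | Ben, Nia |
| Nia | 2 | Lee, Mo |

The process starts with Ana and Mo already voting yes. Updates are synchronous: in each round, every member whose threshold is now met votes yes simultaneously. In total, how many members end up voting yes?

3

Round 1 — Ana, Mo vote yes (initial).
Round 2 — checking thresholds:
  Ben: 1 of 1 neighbours ≥ 1, votes yes.
  Gus: 1 of 2 neighbours < 2, holds.
  Nia: 1 of 2 neighbours < 2, holds.
Round 3 — no new yes votes; cascade stops.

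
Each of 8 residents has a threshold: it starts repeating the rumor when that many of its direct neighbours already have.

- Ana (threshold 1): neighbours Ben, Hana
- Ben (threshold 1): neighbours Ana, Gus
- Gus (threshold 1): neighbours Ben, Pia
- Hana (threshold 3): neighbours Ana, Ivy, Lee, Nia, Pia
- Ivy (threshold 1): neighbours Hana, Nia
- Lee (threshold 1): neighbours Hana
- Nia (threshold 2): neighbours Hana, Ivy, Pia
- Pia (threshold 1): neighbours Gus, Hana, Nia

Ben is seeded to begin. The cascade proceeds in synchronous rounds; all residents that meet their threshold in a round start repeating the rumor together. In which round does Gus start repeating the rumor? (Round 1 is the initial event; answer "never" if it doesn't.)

Round 1 — Ben starts repeating the rumor (initial).
Round 2 — checking thresholds:
  Ana: 1 of 2 neighbours ≥ 1, starts repeating the rumor.
  Gus: 1 of 2 neighbours ≥ 1, starts repeating the rumor.
Round 3 — checking thresholds:
  Hana: 1 of 5 neighbours < 3, not yet.
  Pia: 1 of 3 neighbours ≥ 1, starts repeating the rumor.
Round 4 — no new spreads; cascade stops.

2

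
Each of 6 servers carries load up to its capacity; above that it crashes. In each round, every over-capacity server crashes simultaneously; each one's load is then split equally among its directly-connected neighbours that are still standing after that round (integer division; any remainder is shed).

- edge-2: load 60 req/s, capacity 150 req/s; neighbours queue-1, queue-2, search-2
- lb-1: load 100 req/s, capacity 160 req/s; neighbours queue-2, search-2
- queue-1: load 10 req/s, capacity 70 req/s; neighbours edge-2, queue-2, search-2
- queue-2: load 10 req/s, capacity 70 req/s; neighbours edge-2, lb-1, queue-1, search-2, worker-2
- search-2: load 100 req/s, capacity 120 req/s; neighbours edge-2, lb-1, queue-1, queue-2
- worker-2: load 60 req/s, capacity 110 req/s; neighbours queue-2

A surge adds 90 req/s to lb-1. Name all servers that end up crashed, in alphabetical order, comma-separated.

Round 1 — lb-1 at 190 > 160. lb-1 crashes.
  lb-1 sheds 190 req/s to queue-2, search-2: 95 each.
    queue-2: 10+95 = 105 > 70
    search-2: 100+95 = 195 > 120
Round 2 — queue-2, search-2 crash.
  queue-2 sheds 105 req/s to edge-2, queue-1, worker-2: 35 each.
    edge-2: 60+35 = 95 ≤ 150
    queue-1: 10+35 = 45 ≤ 70
    worker-2: 60+35 = 95 ≤ 110
  search-2 sheds 195 req/s to edge-2, queue-1: 97 each (1 lost).
    edge-2: 95+97 = 192 > 150
    queue-1: 45+97 = 142 > 70
Round 3 — edge-2, queue-1 crash.
  edge-2 sheds 192 req/s: no online neighbours, lost.
  queue-1 sheds 142 req/s: no online neighbours, lost.
No further crashes.

edge-2, lb-1, queue-1, queue-2, search-2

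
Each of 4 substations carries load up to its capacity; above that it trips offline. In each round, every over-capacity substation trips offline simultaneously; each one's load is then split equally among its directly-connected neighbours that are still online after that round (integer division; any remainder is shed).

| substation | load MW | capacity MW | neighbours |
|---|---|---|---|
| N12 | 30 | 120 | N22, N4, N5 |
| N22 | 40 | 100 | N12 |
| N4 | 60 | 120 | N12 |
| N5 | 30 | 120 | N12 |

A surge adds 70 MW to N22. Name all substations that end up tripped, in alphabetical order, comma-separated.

N12, N22, N4

Round 1 — N22 at 110 > 100. N22 trips offline.
  N22 sheds 110 MW to N12: 110 each.
    N12: 30+110 = 140 > 120
Round 2 — N12 trips offline.
  N12 sheds 140 MW to N4, N5: 70 each.
    N4: 60+70 = 130 > 120
    N5: 30+70 = 100 ≤ 120
Round 3 — N4 trips offline.
  N4 sheds 130 MW: no online neighbours, lost.
No further trips.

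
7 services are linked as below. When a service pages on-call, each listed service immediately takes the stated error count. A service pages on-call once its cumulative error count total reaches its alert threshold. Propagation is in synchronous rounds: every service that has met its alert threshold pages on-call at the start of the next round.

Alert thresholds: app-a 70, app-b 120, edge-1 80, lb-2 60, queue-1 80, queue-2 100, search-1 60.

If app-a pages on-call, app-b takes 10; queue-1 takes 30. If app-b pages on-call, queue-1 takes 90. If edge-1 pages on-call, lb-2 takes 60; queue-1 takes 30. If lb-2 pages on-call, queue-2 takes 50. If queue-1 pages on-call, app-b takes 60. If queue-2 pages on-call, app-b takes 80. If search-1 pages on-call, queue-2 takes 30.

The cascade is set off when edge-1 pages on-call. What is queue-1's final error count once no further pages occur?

30

Round 1 — edge-1 pages on-call (initial).
  lb-2: +60 → 60 ≥ 60
  queue-1: +30 → 30 < 80
Round 2 — lb-2 pages on-call.
  queue-2: +50 → 50 < 100
No further pages.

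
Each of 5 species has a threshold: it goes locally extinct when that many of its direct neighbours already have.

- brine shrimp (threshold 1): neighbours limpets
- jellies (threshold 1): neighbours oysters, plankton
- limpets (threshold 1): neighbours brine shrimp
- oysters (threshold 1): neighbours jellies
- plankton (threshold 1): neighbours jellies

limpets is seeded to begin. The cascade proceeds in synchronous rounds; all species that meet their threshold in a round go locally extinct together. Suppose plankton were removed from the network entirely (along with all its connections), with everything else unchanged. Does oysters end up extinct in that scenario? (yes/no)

no

With plankton removed:
Round 1 — limpets goes locally extinct (initial).
Round 2 — checking thresholds:
  brine shrimp: 1 of 1 neighbours ≥ 1, goes locally extinct.
Round 3 — no new extinctions; cascade stops.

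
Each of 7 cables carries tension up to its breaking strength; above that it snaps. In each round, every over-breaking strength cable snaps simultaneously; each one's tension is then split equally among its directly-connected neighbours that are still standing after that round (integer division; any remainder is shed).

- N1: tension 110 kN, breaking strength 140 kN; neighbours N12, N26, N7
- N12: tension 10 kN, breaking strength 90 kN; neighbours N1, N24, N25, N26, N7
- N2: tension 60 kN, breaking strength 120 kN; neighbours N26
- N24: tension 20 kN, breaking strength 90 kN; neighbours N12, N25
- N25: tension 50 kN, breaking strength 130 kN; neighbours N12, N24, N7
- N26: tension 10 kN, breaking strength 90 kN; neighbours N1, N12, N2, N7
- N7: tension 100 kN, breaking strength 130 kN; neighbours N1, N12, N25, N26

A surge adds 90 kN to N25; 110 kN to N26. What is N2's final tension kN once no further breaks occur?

Round 1 — N25 at 140 > 130; N26 at 120 > 90. N25, N26 snap.
  N25 sheds 140 kN to N12, N24, N7: 46 each (2 lost).
    N12: 10+46 = 56 ≤ 90
    N24: 20+46 = 66 ≤ 90
    N7: 100+46 = 146 > 130
  N26 sheds 120 kN to N1, N12, N2, N7: 30 each.
    N1: 110+30 = 140 ≤ 140
    N12: 56+30 = 86 ≤ 90
    N2: 60+30 = 90 ≤ 120
    N7: 146+30 = 176 > 130
Round 2 — N7 snaps.
  N7 sheds 176 kN to N1, N12: 88 each.
    N1: 140+88 = 228 > 140
    N12: 86+88 = 174 > 90
Round 3 — N1, N12 snap.
  N1 sheds 228 kN: no online neighbours, lost.
  N12 sheds 174 kN to N24: 174 each.
    N24: 66+174 = 240 > 90
Round 4 — N24 snaps.
  N24 sheds 240 kN: no online neighbours, lost.
No further breaks.

90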